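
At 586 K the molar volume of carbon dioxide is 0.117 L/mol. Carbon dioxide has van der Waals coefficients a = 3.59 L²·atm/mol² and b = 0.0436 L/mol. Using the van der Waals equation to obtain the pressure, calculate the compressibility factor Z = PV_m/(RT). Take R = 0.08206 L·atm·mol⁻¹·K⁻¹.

Z ≈ 0.9559

P = RT/(V_m − b) − a/V_m² = (0.08206)(586)/(0.117 − 0.0436) − 3.59/(0.117)²
  = 48.087/0.073400 − 262.25 = 655.14 − 262.25 = 392.89 atm
Z = PV_m/(RT) = (392.89)(0.117)/((0.08206)(586)) = 45.968/48.087 = 0.9559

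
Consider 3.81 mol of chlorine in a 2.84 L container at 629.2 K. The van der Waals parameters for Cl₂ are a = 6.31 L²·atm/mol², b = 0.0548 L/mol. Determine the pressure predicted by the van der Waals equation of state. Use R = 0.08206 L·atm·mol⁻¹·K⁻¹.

P = nRT/(V − nb) − a n²/V²
nRT/(V − nb) = (3.81)(0.08206)(629.2)/(2.84 − 3.81×0.0548) = 196.72/2.6312 = 74.764 atm
a n²/V² = (6.31)(3.81)²/(2.84)² = 11.356 atm
P = 74.764 − 11.356 = 63.41 atm

P ≈ 63.41 atm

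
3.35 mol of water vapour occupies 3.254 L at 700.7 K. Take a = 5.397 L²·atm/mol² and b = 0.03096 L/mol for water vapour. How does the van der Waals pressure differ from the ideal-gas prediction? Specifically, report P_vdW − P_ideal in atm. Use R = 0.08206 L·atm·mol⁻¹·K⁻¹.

Ideal: P_ideal = nRT/V = (3.35)(0.08206)(700.7)/3.254 = 59.1958 atm
vdW: P = nRT/(V − nb) − a n²/V² = 192.623/3.15028 − 60.5678/10.5885 = 61.1447 − 5.72015 = 55.4246 atm
ΔP = 55.4246 − 59.1958 = -3.771 atm

ΔP ≈ -3.771 atm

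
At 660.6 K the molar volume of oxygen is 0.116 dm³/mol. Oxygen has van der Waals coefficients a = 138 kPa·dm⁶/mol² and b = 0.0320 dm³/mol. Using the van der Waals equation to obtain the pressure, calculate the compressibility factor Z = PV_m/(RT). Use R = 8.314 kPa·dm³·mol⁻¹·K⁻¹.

P = RT/(V_m − b) − a/V_m² = (8.314)(660.6)/(0.116 − 0.0320) − 138/(0.116)²
  = 5492.2/0.084000 − 10256 = 65383 − 10256 = 55127 kPa
Z = PV_m/(RT) = (55127)(0.116)/((8.314)(660.6)) = 6394.7/5492.2 = 1.164

Z ≈ 1.164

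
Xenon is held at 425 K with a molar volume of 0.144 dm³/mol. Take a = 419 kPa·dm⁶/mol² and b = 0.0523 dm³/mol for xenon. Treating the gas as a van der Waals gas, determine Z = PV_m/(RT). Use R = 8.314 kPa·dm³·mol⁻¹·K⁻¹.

P = RT/(V_m − b) − a/V_m² = (8.314)(425)/(0.144 − 0.0523) − 419/(0.144)²
  = 3533.5/0.091700 − 20206 = 38533 − 20206 = 18327 kPa
Z = PV_m/(RT) = (18327)(0.144)/((8.314)(425)) = 2639.1/3533.5 = 0.7469

Z ≈ 0.7469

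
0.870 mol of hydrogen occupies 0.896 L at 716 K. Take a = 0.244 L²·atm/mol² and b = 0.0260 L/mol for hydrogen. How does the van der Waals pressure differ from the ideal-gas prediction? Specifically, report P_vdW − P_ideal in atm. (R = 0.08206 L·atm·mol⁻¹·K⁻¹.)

ΔP ≈ 1.248 atm

Ideal: P_ideal = nRT/V = (0.870)(0.08206)(716)/0.896 = 57.0500 atm
vdW: P = nRT/(V − nb) − a n²/V² = 51.1168/0.873380 − 0.184684/0.802816 = 58.5276 − 0.230045 = 58.2976 atm
ΔP = 58.2976 − 57.0500 = 1.248 atm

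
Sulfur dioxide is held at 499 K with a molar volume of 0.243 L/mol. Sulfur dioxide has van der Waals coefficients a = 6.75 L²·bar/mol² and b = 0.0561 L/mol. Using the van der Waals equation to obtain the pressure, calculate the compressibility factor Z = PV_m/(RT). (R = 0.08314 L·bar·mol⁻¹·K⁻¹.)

Z ≈ 0.6306

P = RT/(V_m − b) − a/V_m² = (0.08314)(499)/(0.243 − 0.0561) − 6.75/(0.243)²
  = 41.487/0.18690 − 114.31 = 221.97 − 114.31 = 107.66 bar
Z = PV_m/(RT) = (107.66)(0.243)/((0.08314)(499)) = 26.161/41.487 = 0.6306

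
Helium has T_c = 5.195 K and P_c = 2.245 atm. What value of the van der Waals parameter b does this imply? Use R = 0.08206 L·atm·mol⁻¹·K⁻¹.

From T_c = 8a/(27Rb) and P_c = a/(27b²): b = R T_c/(8 P_c).
b = (0.08206)(5.195)/(8×2.245) = 0.42630/17.960 = 0.02374 L/mol

b ≈ 0.02374 L/mol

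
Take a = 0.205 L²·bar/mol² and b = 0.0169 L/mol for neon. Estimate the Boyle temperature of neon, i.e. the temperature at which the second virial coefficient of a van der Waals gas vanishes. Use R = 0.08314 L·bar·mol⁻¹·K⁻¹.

For a van der Waals gas the second virial coefficient B₂ = b − a/(RT) vanishes at T_B = a/(Rb).
T_B = 0.205/(0.08314×0.0169) = 0.205/0.0014051 = 145.9 K

T_B ≈ 145.9 K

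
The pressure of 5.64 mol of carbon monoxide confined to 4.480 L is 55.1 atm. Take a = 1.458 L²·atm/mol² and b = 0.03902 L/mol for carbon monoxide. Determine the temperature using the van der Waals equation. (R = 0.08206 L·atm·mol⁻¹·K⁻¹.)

T = (P + a n²/V²)(V − nb)/(nR)
P + a n²/V² = 55.1 + (1.458)(5.64)²/(4.480)² = 57.411 atm
V − nb = 4.480 − (5.64)(0.03902) = 4.2599 L
T = (57.411)(4.2599)/((5.64)(0.08206)) = 528.4 K

T ≈ 528.4 K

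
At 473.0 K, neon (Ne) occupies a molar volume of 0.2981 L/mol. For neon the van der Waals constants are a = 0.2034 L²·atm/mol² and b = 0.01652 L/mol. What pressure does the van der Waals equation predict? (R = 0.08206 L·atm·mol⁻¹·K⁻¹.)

P ≈ 135.6 atm

P = RT/(V_m − b) − a/V_m²
RT/(V_m − b) = (0.08206)(473.0)/(0.2981 − 0.01652) = 38.814/0.28158 = 137.84 atm
a/V_m² = 0.2034/(0.2981)² = 2.2889 atm
P = 137.84 − 2.2889 = 135.6 atm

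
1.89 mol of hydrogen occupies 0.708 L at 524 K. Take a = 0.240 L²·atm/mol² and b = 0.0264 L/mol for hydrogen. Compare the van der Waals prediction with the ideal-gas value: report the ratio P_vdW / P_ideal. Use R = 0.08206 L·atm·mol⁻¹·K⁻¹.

Ideal: P_ideal = nRT/V = (1.89)(0.08206)(524)/0.708 = 114.787 atm
vdW: P = nRT/(V − nb) − a n²/V² = 81.2689/0.658104 − 0.857304/0.501264 = 123.489 − 1.71028 = 121.779 atm
Ratio = 121.779/114.787 = 1.061

P_vdW / P_ideal ≈ 1.061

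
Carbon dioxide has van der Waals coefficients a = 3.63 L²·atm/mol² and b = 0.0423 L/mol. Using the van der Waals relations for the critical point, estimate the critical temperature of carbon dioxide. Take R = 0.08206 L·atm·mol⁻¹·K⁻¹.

For a van der Waals gas, T_c = 8a/(27Rb).
T_c = 8×3.63/(27×0.08206×0.0423) = 29.040/0.093721 = 309.9 K

T_c ≈ 309.9 K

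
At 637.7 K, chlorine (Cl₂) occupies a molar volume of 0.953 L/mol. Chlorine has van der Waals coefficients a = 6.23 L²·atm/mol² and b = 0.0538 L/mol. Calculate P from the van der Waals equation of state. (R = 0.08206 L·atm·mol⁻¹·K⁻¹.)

P = RT/(V_m − b) − a/V_m²
RT/(V_m − b) = (0.08206)(637.7)/(0.953 − 0.0538) = 52.330/0.89920 = 58.196 atm
a/V_m² = 6.23/(0.953)² = 6.8597 atm
P = 58.196 − 6.8597 = 51.34 atm

P ≈ 51.34 atm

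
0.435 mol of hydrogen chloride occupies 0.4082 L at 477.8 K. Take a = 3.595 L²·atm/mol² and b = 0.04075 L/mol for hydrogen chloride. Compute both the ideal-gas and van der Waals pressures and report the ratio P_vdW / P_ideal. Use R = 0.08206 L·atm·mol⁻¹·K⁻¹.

Ideal: P_ideal = nRT/V = (0.435)(0.08206)(477.8)/0.4082 = 41.7825 atm
vdW: P = nRT/(V − nb) − a n²/V² = 17.0556/0.390474 − 0.680264/0.166627 = 43.6792 − 4.08256 = 39.5966 atm
Ratio = 39.5966/41.7825 = 0.9477

P_vdW / P_ideal ≈ 0.9477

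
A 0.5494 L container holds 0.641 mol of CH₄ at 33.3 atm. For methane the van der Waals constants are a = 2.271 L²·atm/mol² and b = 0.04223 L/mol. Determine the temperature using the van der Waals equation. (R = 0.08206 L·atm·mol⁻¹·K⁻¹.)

T ≈ 361.4 K

T = (P + a n²/V²)(V − nb)/(nR)
P + a n²/V² = 33.3 + (2.271)(0.641)²/(0.5494)² = 36.391 atm
V − nb = 0.5494 − (0.641)(0.04223) = 0.52233 L
T = (36.391)(0.52233)/((0.641)(0.08206)) = 361.4 K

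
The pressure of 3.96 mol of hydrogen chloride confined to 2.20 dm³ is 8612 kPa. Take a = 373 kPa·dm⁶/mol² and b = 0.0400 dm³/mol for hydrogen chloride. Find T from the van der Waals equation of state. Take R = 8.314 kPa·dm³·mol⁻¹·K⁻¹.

T = (P + a n²/V²)(V − nb)/(nR)
P + a n²/V² = 8612 + (373)(3.96)²/(2.20)² = 9820.5 kPa
V − nb = 2.20 − (3.96)(0.0400) = 2.0416 dm³
T = (9820.5)(2.0416)/((3.96)(8.314)) = 609.0 K

T ≈ 609.0 K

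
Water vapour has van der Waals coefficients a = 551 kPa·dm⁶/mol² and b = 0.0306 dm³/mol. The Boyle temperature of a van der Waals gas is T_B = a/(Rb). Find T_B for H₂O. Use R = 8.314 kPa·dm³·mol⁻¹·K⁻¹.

T_B ≈ 2166 K

For a van der Waals gas the second virial coefficient B₂ = b − a/(RT) vanishes at T_B = a/(Rb).
T_B = 551/(8.314×0.0306) = 551/0.25441 = 2166 K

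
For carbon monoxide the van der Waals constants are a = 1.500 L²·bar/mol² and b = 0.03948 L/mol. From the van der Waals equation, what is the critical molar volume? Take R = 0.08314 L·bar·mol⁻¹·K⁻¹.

V_m,c ≈ 0.1184 L/mol

For a van der Waals gas, V_m,c = 3b.
V_m,c = 3×0.03948 = 0.1184 L/mol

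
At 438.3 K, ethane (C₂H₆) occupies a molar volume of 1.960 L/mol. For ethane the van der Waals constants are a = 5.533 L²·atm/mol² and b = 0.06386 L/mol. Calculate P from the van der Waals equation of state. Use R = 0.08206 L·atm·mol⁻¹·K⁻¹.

P ≈ 17.53 atm

P = RT/(V_m − b) − a/V_m²
RT/(V_m − b) = (0.08206)(438.3)/(1.960 − 0.06386) = 35.967/1.8961 = 18.969 atm
a/V_m² = 5.533/(1.960)² = 1.4403 atm
P = 18.969 − 1.4403 = 17.53 atm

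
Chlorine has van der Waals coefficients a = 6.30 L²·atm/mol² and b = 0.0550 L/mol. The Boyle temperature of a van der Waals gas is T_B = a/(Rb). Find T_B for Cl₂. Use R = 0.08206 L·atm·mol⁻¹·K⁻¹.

For a van der Waals gas the second virial coefficient B₂ = b − a/(RT) vanishes at T_B = a/(Rb).
T_B = 6.30/(0.08206×0.0550) = 6.30/0.0045133 = 1396 K

T_B ≈ 1396 K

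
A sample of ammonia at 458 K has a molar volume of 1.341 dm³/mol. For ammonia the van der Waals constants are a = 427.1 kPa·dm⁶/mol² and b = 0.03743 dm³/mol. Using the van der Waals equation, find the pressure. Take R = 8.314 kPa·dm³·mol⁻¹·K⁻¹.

P = RT/(V_m − b) − a/V_m²
RT/(V_m − b) = (8.314)(458)/(1.341 − 0.03743) = 3807.8/1.3036 = 2921.0 kPa
a/V_m² = 427.1/(1.341)² = 237.50 kPa
P = 2921.0 − 237.50 = 2684 kPa

P ≈ 2684 kPa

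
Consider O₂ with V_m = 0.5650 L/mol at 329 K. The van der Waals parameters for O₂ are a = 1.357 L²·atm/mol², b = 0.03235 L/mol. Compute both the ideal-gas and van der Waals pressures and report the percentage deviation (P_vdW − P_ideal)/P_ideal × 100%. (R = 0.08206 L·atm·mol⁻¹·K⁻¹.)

Ideal: P_ideal = RT/V_m = (0.08206)(329)/0.5650 = 47.7836 atm
vdW: P = RT/(V_m − b) − a/V_m² = 26.9977/0.532650 − 1.357/0.319225 = 50.6856 − 4.25092 = 46.4347 atm
% deviation = (46.4347 − 47.7836)/47.7836 × 100% = -2.82%

-2.82 %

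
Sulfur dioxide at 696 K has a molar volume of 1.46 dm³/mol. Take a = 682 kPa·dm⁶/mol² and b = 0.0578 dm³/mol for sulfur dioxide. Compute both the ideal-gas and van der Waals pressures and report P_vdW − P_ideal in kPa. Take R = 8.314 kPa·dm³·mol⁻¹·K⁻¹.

ΔP ≈ -156.6 kPa

Ideal: P_ideal = RT/V_m = (8.314)(696)/1.46 = 3963.39 kPa
vdW: P = RT/(V_m − b) − a/V_m² = 5786.54/1.40220 − 682/2.13160 = 4126.76 − 319.947 = 3806.81 kPa
ΔP = 3806.81 − 3963.39 = -156.6 kPa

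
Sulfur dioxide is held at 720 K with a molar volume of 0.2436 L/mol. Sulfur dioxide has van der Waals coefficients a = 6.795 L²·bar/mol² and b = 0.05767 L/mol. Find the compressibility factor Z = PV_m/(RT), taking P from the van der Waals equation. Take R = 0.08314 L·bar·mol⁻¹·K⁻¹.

Z ≈ 0.8442

P = RT/(V_m − b) − a/V_m² = (0.08314)(720)/(0.2436 − 0.05767) − 6.795/(0.2436)²
  = 59.861/0.18593 − 114.51 = 321.95 − 114.51 = 207.44 bar
Z = PV_m/(RT) = (207.44)(0.2436)/((0.08314)(720)) = 50.532/59.861 = 0.8442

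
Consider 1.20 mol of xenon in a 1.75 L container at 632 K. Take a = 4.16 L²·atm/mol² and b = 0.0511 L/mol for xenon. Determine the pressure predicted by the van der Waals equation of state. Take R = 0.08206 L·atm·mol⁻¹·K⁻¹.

P = nRT/(V − nb) − a n²/V²
nRT/(V − nb) = (1.20)(0.08206)(632)/(1.75 − 1.20×0.0511) = 62.234/1.6887 = 36.853 atm
a n²/V² = (4.16)(1.20)²/(1.75)² = 1.9560 atm
P = 36.853 − 1.9560 = 34.90 atm

P ≈ 34.90 atm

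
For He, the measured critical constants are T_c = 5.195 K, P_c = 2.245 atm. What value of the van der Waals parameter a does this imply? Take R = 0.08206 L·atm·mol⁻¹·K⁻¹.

From T_c = 8a/(27Rb) and P_c = a/(27b²): a = 27 R² T_c²/(64 P_c).
a = 27×(0.08206)²×(5.195)²/(64×2.245) = 4.9068/143.68 = 0.03415 L²·atm/mol²

a ≈ 0.03415 L²·atm/mol²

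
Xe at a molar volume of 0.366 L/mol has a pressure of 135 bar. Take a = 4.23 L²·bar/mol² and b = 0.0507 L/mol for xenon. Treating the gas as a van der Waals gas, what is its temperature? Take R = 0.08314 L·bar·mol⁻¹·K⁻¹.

T = (P + a/V_m²)(V_m − b)/R
P + a/V_m² = 135 + 4.23/(0.366)² = 166.58 bar
V_m − b = 0.366 − 0.0507 = 0.31530 L/mol
T = (166.58)(0.31530)/0.08314 = 631.7 K

T ≈ 631.7 K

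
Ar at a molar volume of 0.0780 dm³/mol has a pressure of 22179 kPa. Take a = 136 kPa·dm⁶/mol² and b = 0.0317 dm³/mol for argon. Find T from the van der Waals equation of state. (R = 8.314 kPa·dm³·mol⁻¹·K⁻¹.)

T = (P + a/V_m²)(V_m − b)/R
P + a/V_m² = 22179 + 136/(0.0780)² = 44533 kPa
V_m − b = 0.0780 − 0.0317 = 0.046300 dm³/mol
T = (44533)(0.046300)/8.314 = 248.0 K

T ≈ 248.0 K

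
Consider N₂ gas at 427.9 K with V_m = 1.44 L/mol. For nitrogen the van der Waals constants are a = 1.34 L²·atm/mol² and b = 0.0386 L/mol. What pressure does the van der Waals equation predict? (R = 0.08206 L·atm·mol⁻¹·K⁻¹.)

P ≈ 24.41 atm

P = RT/(V_m − b) − a/V_m²
RT/(V_m − b) = (0.08206)(427.9)/(1.44 − 0.0386) = 35.113/1.4014 = 25.056 atm
a/V_m² = 1.34/(1.44)² = 0.64622 atm
P = 25.056 − 0.64622 = 24.41 atm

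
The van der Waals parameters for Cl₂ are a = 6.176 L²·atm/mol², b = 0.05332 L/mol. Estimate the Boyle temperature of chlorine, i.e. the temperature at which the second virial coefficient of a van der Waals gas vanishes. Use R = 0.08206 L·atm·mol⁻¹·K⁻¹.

For a van der Waals gas the second virial coefficient B₂ = b − a/(RT) vanishes at T_B = a/(Rb).
T_B = 6.176/(0.08206×0.05332) = 6.176/0.0043754 = 1412 K

T_B ≈ 1412 K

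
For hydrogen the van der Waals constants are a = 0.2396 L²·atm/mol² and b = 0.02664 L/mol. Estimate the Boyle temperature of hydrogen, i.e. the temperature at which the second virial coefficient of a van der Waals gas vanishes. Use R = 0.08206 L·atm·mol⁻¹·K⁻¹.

For a van der Waals gas the second virial coefficient B₂ = b − a/(RT) vanishes at T_B = a/(Rb).
T_B = 0.2396/(0.08206×0.02664) = 0.2396/0.0021861 = 109.6 K

T_B ≈ 109.6 K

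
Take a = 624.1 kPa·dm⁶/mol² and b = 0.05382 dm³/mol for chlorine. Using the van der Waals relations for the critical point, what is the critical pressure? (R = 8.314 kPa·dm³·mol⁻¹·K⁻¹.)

For a van der Waals gas, P_c = a/(27b²).
P_c = 624.1/(27×(0.05382)²) = 624.1/0.078208 = 7980 kPa

P_c ≈ 7980 kPa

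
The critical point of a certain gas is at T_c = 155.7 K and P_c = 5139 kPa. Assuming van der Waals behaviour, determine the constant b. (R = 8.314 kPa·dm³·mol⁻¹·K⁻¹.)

From T_c = 8a/(27Rb) and P_c = a/(27b²): b = R T_c/(8 P_c).
b = (8.314)(155.7)/(8×5139) = 1294.5/41112 = 0.03149 dm³/mol

b ≈ 0.03149 dm³/mol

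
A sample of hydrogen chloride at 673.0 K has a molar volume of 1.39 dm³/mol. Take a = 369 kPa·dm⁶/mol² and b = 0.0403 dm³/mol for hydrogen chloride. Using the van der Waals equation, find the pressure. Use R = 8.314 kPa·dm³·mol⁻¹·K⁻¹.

P ≈ 3955 kPa

P = RT/(V_m − b) − a/V_m²
RT/(V_m − b) = (8.314)(673.0)/(1.39 − 0.0403) = 5595.3/1.3497 = 4145.6 kPa
a/V_m² = 369/(1.39)² = 190.98 kPa
P = 4145.6 − 190.98 = 3955 kPa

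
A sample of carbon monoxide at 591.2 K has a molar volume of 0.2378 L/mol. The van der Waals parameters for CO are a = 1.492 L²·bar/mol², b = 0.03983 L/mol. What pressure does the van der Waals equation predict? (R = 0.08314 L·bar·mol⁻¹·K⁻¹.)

P ≈ 221.9 bar

P = RT/(V_m − b) − a/V_m²
RT/(V_m − b) = (0.08314)(591.2)/(0.2378 − 0.03983) = 49.152/0.19797 = 248.28 bar
a/V_m² = 1.492/(0.2378)² = 26.384 bar
P = 248.28 − 26.384 = 221.9 bar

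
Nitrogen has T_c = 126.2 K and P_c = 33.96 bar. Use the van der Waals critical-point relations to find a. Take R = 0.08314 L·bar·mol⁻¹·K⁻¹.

From T_c = 8a/(27Rb) and P_c = a/(27b²): a = 27 R² T_c²/(64 P_c).
a = 27×(0.08314)²×(126.2)²/(64×33.96) = 2972.4/2173.4 = 1.368 L²·bar/mol²

a ≈ 1.368 L²·bar/mol²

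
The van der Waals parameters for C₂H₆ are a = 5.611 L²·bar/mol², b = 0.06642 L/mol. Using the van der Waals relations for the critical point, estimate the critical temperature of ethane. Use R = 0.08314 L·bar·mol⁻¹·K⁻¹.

For a van der Waals gas, T_c = 8a/(27Rb).
T_c = 8×5.611/(27×0.08314×0.06642) = 44.888/0.14910 = 301.1 K

T_c ≈ 301.1 K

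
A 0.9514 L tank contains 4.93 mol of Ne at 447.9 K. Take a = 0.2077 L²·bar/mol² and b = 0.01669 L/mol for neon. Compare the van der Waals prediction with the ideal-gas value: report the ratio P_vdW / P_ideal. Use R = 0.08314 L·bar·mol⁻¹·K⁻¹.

P_vdW / P_ideal ≈ 1.066

Ideal: P_ideal = nRT/V = (4.93)(0.08314)(447.9)/0.9514 = 192.963 bar
vdW: P = nRT/(V − nb) − a n²/V² = 183.585/0.869118 − 5.04813/0.905162 = 211.231 − 5.57705 = 205.654 bar
Ratio = 205.654/192.963 = 1.066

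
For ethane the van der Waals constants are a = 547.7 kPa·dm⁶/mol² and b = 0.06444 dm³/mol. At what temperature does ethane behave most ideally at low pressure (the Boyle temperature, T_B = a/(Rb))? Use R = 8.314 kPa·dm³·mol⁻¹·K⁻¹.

For a van der Waals gas the second virial coefficient B₂ = b − a/(RT) vanishes at T_B = a/(Rb).
T_B = 547.7/(8.314×0.06444) = 547.7/0.53575 = 1022 K

T_B ≈ 1022 K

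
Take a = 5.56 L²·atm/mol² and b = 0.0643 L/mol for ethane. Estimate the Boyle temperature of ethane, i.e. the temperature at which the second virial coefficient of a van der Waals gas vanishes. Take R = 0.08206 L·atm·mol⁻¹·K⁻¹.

T_B ≈ 1054 K

For a van der Waals gas the second virial coefficient B₂ = b − a/(RT) vanishes at T_B = a/(Rb).
T_B = 5.56/(0.08206×0.0643) = 5.56/0.0052765 = 1054 K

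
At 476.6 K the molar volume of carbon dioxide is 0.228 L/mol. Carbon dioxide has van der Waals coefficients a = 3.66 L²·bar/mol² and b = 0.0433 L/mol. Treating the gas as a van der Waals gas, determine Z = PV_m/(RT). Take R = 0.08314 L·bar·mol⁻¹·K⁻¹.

Z ≈ 0.8293

P = RT/(V_m − b) − a/V_m² = (0.08314)(476.6)/(0.228 − 0.0433) − 3.66/(0.228)²
  = 39.625/0.18470 − 70.406 = 214.54 − 70.406 = 144.13 bar
Z = PV_m/(RT) = (144.13)(0.228)/((0.08314)(476.6)) = 32.862/39.625 = 0.8293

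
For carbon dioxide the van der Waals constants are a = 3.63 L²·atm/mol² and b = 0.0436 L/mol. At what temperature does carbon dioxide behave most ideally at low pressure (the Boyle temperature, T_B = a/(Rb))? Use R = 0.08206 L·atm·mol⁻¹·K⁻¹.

For a van der Waals gas the second virial coefficient B₂ = b − a/(RT) vanishes at T_B = a/(Rb).
T_B = 3.63/(0.08206×0.0436) = 3.63/0.0035778 = 1015 K

T_B ≈ 1015 K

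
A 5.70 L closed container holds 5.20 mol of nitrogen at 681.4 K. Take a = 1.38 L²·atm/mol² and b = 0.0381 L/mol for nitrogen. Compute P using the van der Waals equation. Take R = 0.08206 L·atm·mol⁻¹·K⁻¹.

P ≈ 51.70 atm

P = nRT/(V − nb) − a n²/V²
nRT/(V − nb) = (5.20)(0.08206)(681.4)/(5.70 − 5.20×0.0381) = 290.76/5.5019 = 52.847 atm
a n²/V² = (1.38)(5.20)²/(5.70)² = 1.1485 atm
P = 52.847 − 1.1485 = 51.70 atm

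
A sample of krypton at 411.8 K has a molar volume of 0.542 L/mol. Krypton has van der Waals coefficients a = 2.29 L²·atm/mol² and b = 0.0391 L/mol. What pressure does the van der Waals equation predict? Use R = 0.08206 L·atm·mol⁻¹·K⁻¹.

P ≈ 59.40 atm

P = RT/(V_m − b) − a/V_m²
RT/(V_m − b) = (0.08206)(411.8)/(0.542 − 0.0391) = 33.792/0.50290 = 67.194 atm
a/V_m² = 2.29/(0.542)² = 7.7954 atm
P = 67.194 − 7.7954 = 59.40 atm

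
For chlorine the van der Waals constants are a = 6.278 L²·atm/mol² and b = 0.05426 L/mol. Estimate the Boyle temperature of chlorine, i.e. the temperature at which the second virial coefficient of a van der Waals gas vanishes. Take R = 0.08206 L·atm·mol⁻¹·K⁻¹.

T_B ≈ 1410 K

For a van der Waals gas the second virial coefficient B₂ = b − a/(RT) vanishes at T_B = a/(Rb).
T_B = 6.278/(0.08206×0.05426) = 6.278/0.0044526 = 1410 K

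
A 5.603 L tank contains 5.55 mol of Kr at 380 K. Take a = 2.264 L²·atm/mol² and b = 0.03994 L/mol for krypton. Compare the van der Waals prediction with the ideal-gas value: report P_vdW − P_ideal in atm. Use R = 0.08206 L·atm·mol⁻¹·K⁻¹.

Ideal: P_ideal = nRT/V = (5.55)(0.08206)(380)/5.603 = 30.8878 atm
vdW: P = nRT/(V − nb) − a n²/V² = 173.065/5.38133 − 69.7369/31.3936 = 32.1603 − 2.22137 = 29.9389 atm
ΔP = 29.9389 − 30.8878 = -0.949 atm

ΔP ≈ -0.949 atm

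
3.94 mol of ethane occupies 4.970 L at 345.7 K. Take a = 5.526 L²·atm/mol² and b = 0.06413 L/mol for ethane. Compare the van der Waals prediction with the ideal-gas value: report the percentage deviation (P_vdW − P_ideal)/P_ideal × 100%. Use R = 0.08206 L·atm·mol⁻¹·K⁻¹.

-10.09 %

Ideal: P_ideal = nRT/V = (3.94)(0.08206)(345.7)/4.970 = 22.4890 atm
vdW: P = nRT/(V − nb) − a n²/V² = 111.770/4.71733 − 85.7834/24.7009 = 23.6935 − 3.47289 = 20.2206 atm
% deviation = (20.2206 − 22.4890)/22.4890 × 100% = -10.09%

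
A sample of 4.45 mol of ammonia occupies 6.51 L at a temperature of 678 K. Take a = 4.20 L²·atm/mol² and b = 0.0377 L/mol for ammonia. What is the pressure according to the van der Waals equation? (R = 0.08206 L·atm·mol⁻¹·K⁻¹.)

P ≈ 37.07 atm

P = nRT/(V − nb) − a n²/V²
nRT/(V − nb) = (4.45)(0.08206)(678)/(6.51 − 4.45×0.0377) = 247.58/6.3422 = 39.037 atm
a n²/V² = (4.20)(4.45)²/(6.51)² = 1.9625 atm
P = 39.037 − 1.9625 = 37.07 atm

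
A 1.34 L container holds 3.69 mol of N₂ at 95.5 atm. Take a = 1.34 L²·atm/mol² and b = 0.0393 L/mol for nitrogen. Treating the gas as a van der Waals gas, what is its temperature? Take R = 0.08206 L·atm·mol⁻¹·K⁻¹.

T = (P + a n²/V²)(V − nb)/(nR)
P + a n²/V² = 95.5 + (1.34)(3.69)²/(1.34)² = 105.66 atm
V − nb = 1.34 − (3.69)(0.0393) = 1.1950 L
T = (105.66)(1.1950)/((3.69)(0.08206)) = 417.0 K

T ≈ 417.0 K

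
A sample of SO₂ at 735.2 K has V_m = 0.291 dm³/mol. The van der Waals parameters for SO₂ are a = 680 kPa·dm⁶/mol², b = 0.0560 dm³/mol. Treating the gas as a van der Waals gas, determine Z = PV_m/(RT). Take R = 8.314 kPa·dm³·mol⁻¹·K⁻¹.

P = RT/(V_m − b) − a/V_m² = (8.314)(735.2)/(0.291 − 0.0560) − 680/(0.291)²
  = 6112.5/0.23500 − 8030.1 = 26011 − 8030.1 = 17981 kPa
Z = PV_m/(RT) = (17981)(0.291)/((8.314)(735.2)) = 5232.5/6112.5 = 0.8560

Z ≈ 0.8560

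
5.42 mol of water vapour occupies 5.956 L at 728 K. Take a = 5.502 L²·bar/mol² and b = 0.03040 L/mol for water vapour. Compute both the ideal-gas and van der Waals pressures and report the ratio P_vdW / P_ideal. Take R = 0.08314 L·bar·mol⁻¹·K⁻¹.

P_vdW / P_ideal ≈ 0.9457

Ideal: P_ideal = nRT/V = (5.42)(0.08314)(728)/5.956 = 55.0790 bar
vdW: P = nRT/(V − nb) − a n²/V² = 328.050/5.79123 − 161.629/35.4739 = 56.6460 − 4.55628 = 52.0897 bar
Ratio = 52.0897/55.0790 = 0.9457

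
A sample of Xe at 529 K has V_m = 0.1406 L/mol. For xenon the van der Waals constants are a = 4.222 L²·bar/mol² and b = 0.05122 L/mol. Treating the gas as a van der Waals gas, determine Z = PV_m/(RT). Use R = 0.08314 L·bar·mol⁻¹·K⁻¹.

P = RT/(V_m − b) − a/V_m² = (0.08314)(529)/(0.1406 − 0.05122) − 4.222/(0.1406)²
  = 43.981/0.089380 − 213.57 = 492.07 − 213.57 = 278.50 bar
Z = PV_m/(RT) = (278.50)(0.1406)/((0.08314)(529)) = 39.157/43.981 = 0.8903

Z ≈ 0.8903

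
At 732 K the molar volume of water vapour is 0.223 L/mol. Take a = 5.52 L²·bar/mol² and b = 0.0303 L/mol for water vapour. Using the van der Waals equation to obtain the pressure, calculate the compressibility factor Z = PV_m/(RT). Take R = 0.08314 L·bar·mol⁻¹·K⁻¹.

Z ≈ 0.7505

P = RT/(V_m − b) − a/V_m² = (0.08314)(732)/(0.223 − 0.0303) − 5.52/(0.223)²
  = 60.858/0.19270 − 111.00 = 315.82 − 111.00 = 204.82 bar
Z = PV_m/(RT) = (204.82)(0.223)/((0.08314)(732)) = 45.675/60.858 = 0.7505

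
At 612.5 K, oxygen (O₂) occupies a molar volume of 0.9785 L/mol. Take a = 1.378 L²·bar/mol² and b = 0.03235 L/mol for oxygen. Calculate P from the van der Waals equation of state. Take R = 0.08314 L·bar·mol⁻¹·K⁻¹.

P ≈ 52.38 bar

P = RT/(V_m − b) − a/V_m²
RT/(V_m − b) = (0.08314)(612.5)/(0.9785 − 0.03235) = 50.923/0.94615 = 53.821 bar
a/V_m² = 1.378/(0.9785)² = 1.4392 bar
P = 53.821 − 1.4392 = 52.38 bar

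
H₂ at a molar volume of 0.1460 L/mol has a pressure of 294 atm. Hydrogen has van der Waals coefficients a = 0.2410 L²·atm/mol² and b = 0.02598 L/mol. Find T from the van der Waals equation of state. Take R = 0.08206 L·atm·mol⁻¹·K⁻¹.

T = (P + a/V_m²)(V_m − b)/R
P + a/V_m² = 294 + 0.2410/(0.1460)² = 305.31 atm
V_m − b = 0.1460 − 0.02598 = 0.12002 L/mol
T = (305.31)(0.12002)/0.08206 = 446.5 K

T ≈ 446.5 K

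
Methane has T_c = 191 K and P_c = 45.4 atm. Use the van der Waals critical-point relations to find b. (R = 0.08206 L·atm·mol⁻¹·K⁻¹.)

b ≈ 0.04315 L/mol

From T_c = 8a/(27Rb) and P_c = a/(27b²): b = R T_c/(8 P_c).
b = (0.08206)(191)/(8×45.4) = 15.673/363.20 = 0.04315 L/mol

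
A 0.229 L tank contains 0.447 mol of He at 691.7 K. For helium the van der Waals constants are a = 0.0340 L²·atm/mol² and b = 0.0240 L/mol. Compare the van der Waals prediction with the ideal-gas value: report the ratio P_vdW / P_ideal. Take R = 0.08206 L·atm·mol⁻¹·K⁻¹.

P_vdW / P_ideal ≈ 1.048

Ideal: P_ideal = nRT/V = (0.447)(0.08206)(691.7)/0.229 = 110.795 atm
vdW: P = nRT/(V − nb) − a n²/V² = 25.3721/0.218272 − 0.00679351/0.0524410 = 116.241 − 0.129546 = 116.111 atm
Ratio = 116.111/110.795 = 1.048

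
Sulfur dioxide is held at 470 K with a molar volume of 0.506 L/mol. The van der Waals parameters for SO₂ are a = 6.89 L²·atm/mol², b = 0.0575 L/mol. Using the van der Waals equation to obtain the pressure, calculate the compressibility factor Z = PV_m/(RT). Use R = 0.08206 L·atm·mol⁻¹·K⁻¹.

Z ≈ 0.7752

P = RT/(V_m − b) − a/V_m² = (0.08206)(470)/(0.506 − 0.0575) − 6.89/(0.506)²
  = 38.568/0.44850 − 26.910 = 85.993 − 26.910 = 59.083 atm
Z = PV_m/(RT) = (59.083)(0.506)/((0.08206)(470)) = 29.896/38.568 = 0.7752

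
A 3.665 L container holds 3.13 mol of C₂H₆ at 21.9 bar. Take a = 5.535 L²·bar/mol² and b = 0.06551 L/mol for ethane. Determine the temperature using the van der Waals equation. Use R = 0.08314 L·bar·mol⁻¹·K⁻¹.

T ≈ 344.9 K

T = (P + a n²/V²)(V − nb)/(nR)
P + a n²/V² = 21.9 + (5.535)(3.13)²/(3.665)² = 25.937 bar
V − nb = 3.665 − (3.13)(0.06551) = 3.4600 L
T = (25.937)(3.4600)/((3.13)(0.08314)) = 344.9 K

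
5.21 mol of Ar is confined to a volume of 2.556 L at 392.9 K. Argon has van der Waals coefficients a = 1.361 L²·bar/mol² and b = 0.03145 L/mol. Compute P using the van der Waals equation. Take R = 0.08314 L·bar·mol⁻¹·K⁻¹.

P ≈ 65.49 bar

P = nRT/(V − nb) − a n²/V²
nRT/(V − nb) = (5.21)(0.08314)(392.9)/(2.556 − 5.21×0.03145) = 170.19/2.3921 = 71.147 bar
a n²/V² = (1.361)(5.21)²/(2.556)² = 5.6547 bar
P = 71.147 − 5.6547 = 65.49 bar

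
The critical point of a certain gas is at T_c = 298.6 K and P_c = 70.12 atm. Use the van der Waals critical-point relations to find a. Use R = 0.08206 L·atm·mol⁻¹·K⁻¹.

a ≈ 3.612 L²·atm/mol²

From T_c = 8a/(27Rb) and P_c = a/(27b²): a = 27 R² T_c²/(64 P_c).
a = 27×(0.08206)²×(298.6)²/(64×70.12) = 16211/4487.7 = 3.612 L²·atm/mol²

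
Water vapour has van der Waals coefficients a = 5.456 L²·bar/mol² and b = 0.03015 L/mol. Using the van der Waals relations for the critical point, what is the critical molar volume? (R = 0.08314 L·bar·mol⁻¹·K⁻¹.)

For a van der Waals gas, V_m,c = 3b.
V_m,c = 3×0.03015 = 0.09045 L/mol

V_m,c ≈ 0.09045 L/mol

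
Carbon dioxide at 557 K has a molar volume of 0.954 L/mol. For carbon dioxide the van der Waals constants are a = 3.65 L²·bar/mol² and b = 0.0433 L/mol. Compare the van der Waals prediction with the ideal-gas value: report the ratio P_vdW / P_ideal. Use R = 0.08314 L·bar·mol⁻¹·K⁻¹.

Ideal: P_ideal = RT/V_m = (0.08314)(557)/0.954 = 48.5419 bar
vdW: P = RT/(V_m − b) − a/V_m² = 46.3090/0.910700 − 3.65/0.910116 = 50.8499 − 4.01048 = 46.8394 bar
Ratio = 46.8394/48.5419 = 0.9649

P_vdW / P_ideal ≈ 0.9649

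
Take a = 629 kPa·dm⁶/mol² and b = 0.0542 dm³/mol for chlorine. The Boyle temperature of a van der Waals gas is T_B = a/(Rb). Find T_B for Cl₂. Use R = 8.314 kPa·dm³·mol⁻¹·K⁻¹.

For a van der Waals gas the second virial coefficient B₂ = b − a/(RT) vanishes at T_B = a/(Rb).
T_B = 629/(8.314×0.0542) = 629/0.45062 = 1396 K

T_B ≈ 1396 K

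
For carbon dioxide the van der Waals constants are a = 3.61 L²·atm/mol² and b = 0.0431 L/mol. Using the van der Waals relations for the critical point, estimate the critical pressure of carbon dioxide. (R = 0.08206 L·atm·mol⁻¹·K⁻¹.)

P_c ≈ 71.98 atm

For a van der Waals gas, P_c = a/(27b²).
P_c = 3.61/(27×(0.0431)²) = 3.61/0.050155 = 71.98 atm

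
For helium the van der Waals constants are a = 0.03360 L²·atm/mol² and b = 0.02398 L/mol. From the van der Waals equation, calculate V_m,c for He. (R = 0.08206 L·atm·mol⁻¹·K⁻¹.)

For a van der Waals gas, V_m,c = 3b.
V_m,c = 3×0.02398 = 0.07194 L/mol

V_m,c ≈ 0.07194 L/mol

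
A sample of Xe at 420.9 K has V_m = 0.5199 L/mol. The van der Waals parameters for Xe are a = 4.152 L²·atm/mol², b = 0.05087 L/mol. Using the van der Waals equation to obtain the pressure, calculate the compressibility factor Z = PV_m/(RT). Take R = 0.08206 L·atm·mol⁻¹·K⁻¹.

Z ≈ 0.8772

P = RT/(V_m − b) − a/V_m² = (0.08206)(420.9)/(0.5199 − 0.05087) − 4.152/(0.5199)²
  = 34.539/0.46903 − 15.361 = 73.639 − 15.361 = 58.278 atm
Z = PV_m/(RT) = (58.278)(0.5199)/((0.08206)(420.9)) = 30.299/34.539 = 0.8772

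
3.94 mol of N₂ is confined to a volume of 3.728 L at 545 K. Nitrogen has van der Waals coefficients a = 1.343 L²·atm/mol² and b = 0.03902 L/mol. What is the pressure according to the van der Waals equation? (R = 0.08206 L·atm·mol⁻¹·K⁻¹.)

P = nRT/(V − nb) − a n²/V²
nRT/(V − nb) = (3.94)(0.08206)(545)/(3.728 − 3.94×0.03902) = 176.21/3.5743 = 49.299 atm
a n²/V² = (1.343)(3.94)²/(3.728)² = 1.5001 atm
P = 49.299 − 1.5001 = 47.80 atm

P ≈ 47.80 atm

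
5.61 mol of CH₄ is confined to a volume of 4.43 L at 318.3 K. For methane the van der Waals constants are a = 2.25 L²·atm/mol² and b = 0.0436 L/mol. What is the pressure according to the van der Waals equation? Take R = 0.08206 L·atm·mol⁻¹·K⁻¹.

P = nRT/(V − nb) − a n²/V²
nRT/(V − nb) = (5.61)(0.08206)(318.3)/(4.43 − 5.61×0.0436) = 146.53/4.1854 = 35.010 atm
a n²/V² = (2.25)(5.61)²/(4.43)² = 3.6083 atm
P = 35.010 − 3.6083 = 31.40 atm

P ≈ 31.40 atm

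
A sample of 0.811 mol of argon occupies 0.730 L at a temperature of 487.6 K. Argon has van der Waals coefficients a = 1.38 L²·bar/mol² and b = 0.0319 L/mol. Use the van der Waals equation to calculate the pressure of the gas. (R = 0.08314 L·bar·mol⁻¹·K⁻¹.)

P = nRT/(V − nb) − a n²/V²
nRT/(V − nb) = (0.811)(0.08314)(487.6)/(0.730 − 0.811×0.0319) = 32.877/0.70413 = 46.692 bar
a n²/V² = (1.38)(0.811)²/(0.730)² = 1.7032 bar
P = 46.692 − 1.7032 = 44.99 bar

P ≈ 44.99 bar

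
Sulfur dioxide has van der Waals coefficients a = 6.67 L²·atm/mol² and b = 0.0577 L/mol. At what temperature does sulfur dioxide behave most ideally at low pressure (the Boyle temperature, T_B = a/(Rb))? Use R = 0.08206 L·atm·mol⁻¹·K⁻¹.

T_B ≈ 1409 K

For a van der Waals gas the second virial coefficient B₂ = b − a/(RT) vanishes at T_B = a/(Rb).
T_B = 6.67/(0.08206×0.0577) = 6.67/0.0047349 = 1409 K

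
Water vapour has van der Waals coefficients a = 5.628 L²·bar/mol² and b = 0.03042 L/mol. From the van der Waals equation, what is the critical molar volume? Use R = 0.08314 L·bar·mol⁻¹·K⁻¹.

V_m,c ≈ 0.09126 L/mol

For a van der Waals gas, V_m,c = 3b.
V_m,c = 3×0.03042 = 0.09126 L/mol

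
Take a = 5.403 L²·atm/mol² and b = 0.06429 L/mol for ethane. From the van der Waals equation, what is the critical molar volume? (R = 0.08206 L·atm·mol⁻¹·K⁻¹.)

For a van der Waals gas, V_m,c = 3b.
V_m,c = 3×0.06429 = 0.1929 L/mol

V_m,c ≈ 0.1929 L/mol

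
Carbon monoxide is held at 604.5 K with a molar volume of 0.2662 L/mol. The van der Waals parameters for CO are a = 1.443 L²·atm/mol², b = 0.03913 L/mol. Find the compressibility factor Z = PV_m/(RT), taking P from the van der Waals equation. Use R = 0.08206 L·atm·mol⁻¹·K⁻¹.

Z ≈ 1.063

P = RT/(V_m − b) − a/V_m² = (0.08206)(604.5)/(0.2662 − 0.03913) − 1.443/(0.2662)²
  = 49.605/0.22707 − 20.363 = 218.46 − 20.363 = 198.10 atm
Z = PV_m/(RT) = (198.10)(0.2662)/((0.08206)(604.5)) = 52.734/49.605 = 1.063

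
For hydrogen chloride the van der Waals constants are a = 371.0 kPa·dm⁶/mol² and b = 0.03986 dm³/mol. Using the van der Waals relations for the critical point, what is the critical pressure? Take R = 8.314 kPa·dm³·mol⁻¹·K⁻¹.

P_c ≈ 8648 kPa

For a van der Waals gas, P_c = a/(27b²).
P_c = 371.0/(27×(0.03986)²) = 371.0/0.042898 = 8648 kPa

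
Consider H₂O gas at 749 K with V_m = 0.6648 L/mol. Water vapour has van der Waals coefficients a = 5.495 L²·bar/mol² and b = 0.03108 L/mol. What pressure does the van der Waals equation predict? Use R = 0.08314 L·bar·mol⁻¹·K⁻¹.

P = RT/(V_m − b) − a/V_m²
RT/(V_m − b) = (0.08314)(749)/(0.6648 − 0.03108) = 62.272/0.63372 = 98.264 bar
a/V_m² = 5.495/(0.6648)² = 12.433 bar
P = 98.264 − 12.433 = 85.83 bar

P ≈ 85.83 bar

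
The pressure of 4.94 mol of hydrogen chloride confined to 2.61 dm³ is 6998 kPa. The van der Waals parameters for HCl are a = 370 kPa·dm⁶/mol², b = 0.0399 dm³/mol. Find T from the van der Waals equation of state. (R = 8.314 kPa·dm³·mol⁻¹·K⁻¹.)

T ≈ 489.0 K

T = (P + a n²/V²)(V − nb)/(nR)
P + a n²/V² = 6998 + (370)(4.94)²/(2.61)² = 8323.5 kPa
V − nb = 2.61 − (4.94)(0.0399) = 2.4129 dm³
T = (8323.5)(2.4129)/((4.94)(8.314)) = 489.0 K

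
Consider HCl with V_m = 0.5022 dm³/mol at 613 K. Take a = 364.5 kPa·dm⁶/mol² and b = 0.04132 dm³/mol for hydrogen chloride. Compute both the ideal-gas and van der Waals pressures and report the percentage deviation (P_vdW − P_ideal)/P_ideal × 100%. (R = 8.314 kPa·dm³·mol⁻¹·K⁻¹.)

-5.28 %

Ideal: P_ideal = RT/V_m = (8.314)(613)/0.5022 = 10148.3 kPa
vdW: P = RT/(V_m − b) − a/V_m² = 5096.48/0.460880 − 364.5/0.252205 = 11058.1 − 1445.25 = 9612.9 kPa
% deviation = (9612.9 − 10148.3)/10148.3 × 100% = -5.28%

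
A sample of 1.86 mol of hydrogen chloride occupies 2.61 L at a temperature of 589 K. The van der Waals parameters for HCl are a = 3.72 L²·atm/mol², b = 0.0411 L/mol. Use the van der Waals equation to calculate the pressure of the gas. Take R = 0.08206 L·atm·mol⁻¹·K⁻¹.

P ≈ 33.59 atm

P = nRT/(V − nb) − a n²/V²
nRT/(V − nb) = (1.86)(0.08206)(589)/(2.61 − 1.86×0.0411) = 89.900/2.5336 = 35.483 atm
a n²/V² = (3.72)(1.86)²/(2.61)² = 1.8892 atm
P = 35.483 − 1.8892 = 33.59 atm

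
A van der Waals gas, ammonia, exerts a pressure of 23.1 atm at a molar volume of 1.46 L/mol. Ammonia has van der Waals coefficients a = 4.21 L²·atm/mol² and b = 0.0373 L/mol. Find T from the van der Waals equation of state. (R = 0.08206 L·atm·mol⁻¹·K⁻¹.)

T ≈ 434.7 K

T = (P + a/V_m²)(V_m − b)/R
P + a/V_m² = 23.1 + 4.21/(1.46)² = 25.075 atm
V_m − b = 1.46 − 0.0373 = 1.4227 L/mol
T = (25.075)(1.4227)/0.08206 = 434.7 K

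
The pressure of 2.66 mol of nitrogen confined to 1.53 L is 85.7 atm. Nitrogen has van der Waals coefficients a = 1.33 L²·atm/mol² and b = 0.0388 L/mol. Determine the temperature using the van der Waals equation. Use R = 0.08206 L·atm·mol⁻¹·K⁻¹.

T = (P + a n²/V²)(V − nb)/(nR)
P + a n²/V² = 85.7 + (1.33)(2.66)²/(1.53)² = 89.720 atm
V − nb = 1.53 − (2.66)(0.0388) = 1.4268 L
T = (89.720)(1.4268)/((2.66)(0.08206)) = 586.5 K

T ≈ 586.5 K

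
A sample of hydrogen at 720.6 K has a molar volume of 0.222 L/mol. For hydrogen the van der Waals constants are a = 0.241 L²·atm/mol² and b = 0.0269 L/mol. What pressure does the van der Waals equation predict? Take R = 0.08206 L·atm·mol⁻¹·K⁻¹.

P = RT/(V_m − b) − a/V_m²
RT/(V_m − b) = (0.08206)(720.6)/(0.222 − 0.0269) = 59.132/0.19510 = 303.09 atm
a/V_m² = 0.241/(0.222)² = 4.8900 atm
P = 303.09 − 4.8900 = 298.2 atm

P ≈ 298.2 atm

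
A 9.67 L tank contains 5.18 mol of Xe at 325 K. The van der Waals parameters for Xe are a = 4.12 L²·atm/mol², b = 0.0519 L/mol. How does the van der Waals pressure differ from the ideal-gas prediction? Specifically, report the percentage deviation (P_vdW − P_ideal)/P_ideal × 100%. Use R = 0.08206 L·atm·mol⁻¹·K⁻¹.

-5.42 %

Ideal: P_ideal = nRT/V = (5.18)(0.08206)(325)/9.67 = 14.2862 atm
vdW: P = nRT/(V − nb) − a n²/V² = 138.148/9.40116 − 110.549/93.5089 = 14.6948 − 1.18223 = 13.5126 atm
% deviation = (13.5126 − 14.2862)/14.2862 × 100% = -5.42%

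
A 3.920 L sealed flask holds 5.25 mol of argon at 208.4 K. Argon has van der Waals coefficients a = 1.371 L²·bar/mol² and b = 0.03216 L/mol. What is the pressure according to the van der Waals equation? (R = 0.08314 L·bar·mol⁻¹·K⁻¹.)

P ≈ 21.79 bar

P = nRT/(V − nb) − a n²/V²
nRT/(V − nb) = (5.25)(0.08314)(208.4)/(3.920 − 5.25×0.03216) = 90.963/3.7512 = 24.249 bar
a n²/V² = (1.371)(5.25)²/(3.920)² = 2.4591 bar
P = 24.249 − 2.4591 = 21.79 bar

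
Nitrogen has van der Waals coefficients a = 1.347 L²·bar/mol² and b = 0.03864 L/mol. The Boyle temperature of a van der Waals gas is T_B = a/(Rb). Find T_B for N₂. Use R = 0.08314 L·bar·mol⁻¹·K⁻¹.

For a van der Waals gas the second virial coefficient B₂ = b − a/(RT) vanishes at T_B = a/(Rb).
T_B = 1.347/(0.08314×0.03864) = 1.347/0.0032125 = 419.3 K

T_B ≈ 419.3 K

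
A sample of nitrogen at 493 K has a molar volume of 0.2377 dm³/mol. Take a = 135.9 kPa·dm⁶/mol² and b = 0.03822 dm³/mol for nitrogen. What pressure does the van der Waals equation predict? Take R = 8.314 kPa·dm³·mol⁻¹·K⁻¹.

P = RT/(V_m − b) − a/V_m²
RT/(V_m − b) = (8.314)(493)/(0.2377 − 0.03822) = 4098.8/0.19948 = 20547 kPa
a/V_m² = 135.9/(0.2377)² = 2405.3 kPa
P = 20547 − 2405.3 = 18142 kPa

P ≈ 18142 kPa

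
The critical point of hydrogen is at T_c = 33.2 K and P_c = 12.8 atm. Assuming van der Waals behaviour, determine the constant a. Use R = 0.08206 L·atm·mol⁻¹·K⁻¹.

From T_c = 8a/(27Rb) and P_c = a/(27b²): a = 27 R² T_c²/(64 P_c).
a = 27×(0.08206)²×(33.2)²/(64×12.8) = 200.40/819.20 = 0.2446 L²·atm/mol²

a ≈ 0.2446 L²·atm/mol²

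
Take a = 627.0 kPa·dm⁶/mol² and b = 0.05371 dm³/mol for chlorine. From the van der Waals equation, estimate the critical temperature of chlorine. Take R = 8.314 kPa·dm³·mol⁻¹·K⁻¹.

For a van der Waals gas, T_c = 8a/(27Rb).
T_c = 8×627.0/(27×8.314×0.05371) = 5016.0/12.057 = 416.0 K

T_c ≈ 416.0 K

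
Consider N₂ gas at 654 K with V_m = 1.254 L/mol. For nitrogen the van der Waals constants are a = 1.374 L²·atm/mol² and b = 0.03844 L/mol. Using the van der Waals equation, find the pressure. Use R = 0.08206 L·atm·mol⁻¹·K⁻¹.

P ≈ 43.28 atm

P = RT/(V_m − b) − a/V_m²
RT/(V_m − b) = (0.08206)(654)/(1.254 − 0.03844) = 53.667/1.2156 = 44.149 atm
a/V_m² = 1.374/(1.254)² = 0.87376 atm
P = 44.149 − 0.87376 = 43.28 atm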